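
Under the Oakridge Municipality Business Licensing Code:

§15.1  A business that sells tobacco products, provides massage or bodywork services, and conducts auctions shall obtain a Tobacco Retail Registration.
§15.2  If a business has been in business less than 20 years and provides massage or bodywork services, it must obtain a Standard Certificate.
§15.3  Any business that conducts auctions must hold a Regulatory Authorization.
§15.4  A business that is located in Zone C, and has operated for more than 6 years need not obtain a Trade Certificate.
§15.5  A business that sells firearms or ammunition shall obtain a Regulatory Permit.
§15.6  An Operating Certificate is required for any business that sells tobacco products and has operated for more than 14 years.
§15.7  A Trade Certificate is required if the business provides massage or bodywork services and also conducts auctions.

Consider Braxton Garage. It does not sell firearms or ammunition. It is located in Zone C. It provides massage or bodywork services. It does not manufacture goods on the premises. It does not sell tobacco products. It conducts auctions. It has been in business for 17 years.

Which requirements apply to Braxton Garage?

§15.1 does not sell tobacco products; provides massage or bodywork services; conducts auctions → Tobacco Retail Registration not required.
§15.2 years in business 17 < 20; provides massage or bodywork services → Standard Certificate required.
§15.3 conducts auctions → Regulatory Authorization required.
§15.4 is located in Zone C; years in business 17 > 6 → exempt from Trade Certificate.
§15.5 does not sell firearms or ammunition → Regulatory Permit not required.
§15.6 does not sell tobacco products; years in business 17 > 14 → Operating Certificate not required.
§15.7 provides massage or bodywork services; conducts auctions → Trade Certificate required.

Regulatory Authorization, Standard Certificate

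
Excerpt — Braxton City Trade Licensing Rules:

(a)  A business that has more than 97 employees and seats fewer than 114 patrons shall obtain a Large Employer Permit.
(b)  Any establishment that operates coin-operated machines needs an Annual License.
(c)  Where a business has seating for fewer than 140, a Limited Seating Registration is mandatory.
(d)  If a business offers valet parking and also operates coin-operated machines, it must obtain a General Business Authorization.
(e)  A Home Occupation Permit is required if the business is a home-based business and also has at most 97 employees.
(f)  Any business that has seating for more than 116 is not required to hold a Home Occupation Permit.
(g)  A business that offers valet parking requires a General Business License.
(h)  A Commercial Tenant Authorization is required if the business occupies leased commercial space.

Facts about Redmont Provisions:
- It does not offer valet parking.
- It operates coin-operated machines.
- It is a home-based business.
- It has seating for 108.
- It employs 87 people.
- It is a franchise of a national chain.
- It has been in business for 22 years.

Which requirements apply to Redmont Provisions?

(a) employees 87 ≤ 97; seating 108 < 114 → Large Employer Permit not required.
(b) operates coin-operated machines → Annual License required.
(c) seating 108 < 140 → Limited Seating Registration required.
(d) does not offer valet parking; operates coin-operated machines → General Business Authorization not required.
(e) is a home-based business; employees 87 ≤ 97 → Home Occupation Permit required.
(f) seating 108 ≤ 116 → Home Occupation Permit exemption does not apply.
(g) does not offer valet parking → General Business License not required.
(h) is a home-based business (not: occupies leased commercial space) → Commercial Tenant Authorization not required.

Annual License, Home Occupation Permit, Limited Seating Registration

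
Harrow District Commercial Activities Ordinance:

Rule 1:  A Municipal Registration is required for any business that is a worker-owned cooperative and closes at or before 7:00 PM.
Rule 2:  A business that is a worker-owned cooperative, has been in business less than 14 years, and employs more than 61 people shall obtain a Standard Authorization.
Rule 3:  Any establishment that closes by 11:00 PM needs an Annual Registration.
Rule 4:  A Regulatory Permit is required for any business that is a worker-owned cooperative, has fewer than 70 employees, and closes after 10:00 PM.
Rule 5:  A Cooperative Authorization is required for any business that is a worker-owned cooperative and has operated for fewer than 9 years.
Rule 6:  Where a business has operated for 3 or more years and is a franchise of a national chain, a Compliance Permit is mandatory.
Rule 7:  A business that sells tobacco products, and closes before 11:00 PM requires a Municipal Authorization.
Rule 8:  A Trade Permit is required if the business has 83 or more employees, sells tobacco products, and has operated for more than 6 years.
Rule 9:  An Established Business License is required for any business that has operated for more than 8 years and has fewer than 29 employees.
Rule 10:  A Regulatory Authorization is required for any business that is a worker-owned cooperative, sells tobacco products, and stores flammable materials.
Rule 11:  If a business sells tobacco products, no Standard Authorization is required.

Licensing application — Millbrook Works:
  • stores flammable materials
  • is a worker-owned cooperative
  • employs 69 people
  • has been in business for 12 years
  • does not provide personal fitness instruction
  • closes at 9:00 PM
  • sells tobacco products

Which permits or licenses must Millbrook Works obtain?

Annual Registration, Municipal Authorization, Regulatory Authorization

Rule 1: is a worker-owned cooperative; closes 9:00 PM, after 7:00 PM → Municipal Registration not required.
Rule 2: is a worker-owned cooperative; years in business 12 < 14; employees 69 > 61 → Standard Authorization required.
Rule 3: closes 9:00 PM, at/before 11:00 PM → Annual Registration required.
Rule 4: is a worker-owned cooperative; employees 69 < 70; closes 9:00 PM, at/before 10:00 PM → Regulatory Permit not required.
Rule 5: is a worker-owned cooperative; years in business 12 ≥ 9 → Cooperative Authorization not required.
Rule 6: years in business 12 ≥ 3; is a worker-owned cooperative (not: is a franchise of a national chain) → Compliance Permit not required.
Rule 7: sells tobacco products; closes 9:00 PM, at/before 11:00 PM → Municipal Authorization required.
Rule 8: employees 69 < 83; sells tobacco products; years in business 12 > 6 → Trade Permit not required.
Rule 9: years in business 12 > 8; employees 69 ≥ 29 → Established Business License not required.
Rule 10: is a worker-owned cooperative; sells tobacco products; stores flammable materials → Regulatory Authorization required.
Rule 11: sells tobacco products → exempt from Standard Authorization.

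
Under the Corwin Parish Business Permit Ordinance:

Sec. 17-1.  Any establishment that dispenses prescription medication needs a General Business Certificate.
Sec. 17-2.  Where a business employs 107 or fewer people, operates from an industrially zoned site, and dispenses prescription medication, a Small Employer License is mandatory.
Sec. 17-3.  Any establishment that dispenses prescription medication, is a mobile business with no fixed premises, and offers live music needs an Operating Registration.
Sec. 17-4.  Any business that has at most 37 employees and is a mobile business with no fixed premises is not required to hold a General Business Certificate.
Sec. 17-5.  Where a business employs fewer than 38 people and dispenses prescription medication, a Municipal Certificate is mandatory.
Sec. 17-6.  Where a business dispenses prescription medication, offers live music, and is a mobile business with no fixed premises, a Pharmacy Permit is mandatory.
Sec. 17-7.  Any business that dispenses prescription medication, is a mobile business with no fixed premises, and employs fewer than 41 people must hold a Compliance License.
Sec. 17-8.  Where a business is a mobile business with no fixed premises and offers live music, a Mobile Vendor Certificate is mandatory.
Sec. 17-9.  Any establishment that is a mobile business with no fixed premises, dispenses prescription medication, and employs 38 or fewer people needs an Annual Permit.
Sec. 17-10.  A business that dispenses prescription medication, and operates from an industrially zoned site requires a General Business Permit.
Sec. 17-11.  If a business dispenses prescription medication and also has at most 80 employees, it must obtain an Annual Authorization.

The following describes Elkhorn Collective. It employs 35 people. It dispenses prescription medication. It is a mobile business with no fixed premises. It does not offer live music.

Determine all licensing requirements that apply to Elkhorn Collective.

Annual Authorization, Annual Permit, Compliance License, Municipal Certificate

Sec. 17-1. dispenses prescription medication → General Business Certificate required.
Sec. 17-2. employees 35 ≤ 107; is a mobile business with no fixed premises (not: operates from an industrially zoned site); dispenses prescription medication → Small Employer License not required.
Sec. 17-3. dispenses prescription medication; is a mobile business with no fixed premises; does not offer live music → Operating Registration not required.
Sec. 17-4. employees 35 ≤ 37; is a mobile business with no fixed premises → exempt from General Business Certificate.
Sec. 17-5. employees 35 < 38; dispenses prescription medication → Municipal Certificate required.
Sec. 17-6. dispenses prescription medication; does not offer live music; is a mobile business with no fixed premises → Pharmacy Permit not required.
Sec. 17-7. dispenses prescription medication; is a mobile business with no fixed premises; employees 35 < 41 → Compliance License required.
Sec. 17-8. is a mobile business with no fixed premises; does not offer live music → Mobile Vendor Certificate not required.
Sec. 17-9. is a mobile business with no fixed premises; dispenses prescription medication; employees 35 ≤ 38 → Annual Permit required.
Sec. 17-10. dispenses prescription medication; is a mobile business with no fixed premises (not: operates from an industrially zoned site) → General Business Permit not required.
Sec. 17-11. dispenses prescription medication; employees 35 ≤ 80 → Annual Authorization required.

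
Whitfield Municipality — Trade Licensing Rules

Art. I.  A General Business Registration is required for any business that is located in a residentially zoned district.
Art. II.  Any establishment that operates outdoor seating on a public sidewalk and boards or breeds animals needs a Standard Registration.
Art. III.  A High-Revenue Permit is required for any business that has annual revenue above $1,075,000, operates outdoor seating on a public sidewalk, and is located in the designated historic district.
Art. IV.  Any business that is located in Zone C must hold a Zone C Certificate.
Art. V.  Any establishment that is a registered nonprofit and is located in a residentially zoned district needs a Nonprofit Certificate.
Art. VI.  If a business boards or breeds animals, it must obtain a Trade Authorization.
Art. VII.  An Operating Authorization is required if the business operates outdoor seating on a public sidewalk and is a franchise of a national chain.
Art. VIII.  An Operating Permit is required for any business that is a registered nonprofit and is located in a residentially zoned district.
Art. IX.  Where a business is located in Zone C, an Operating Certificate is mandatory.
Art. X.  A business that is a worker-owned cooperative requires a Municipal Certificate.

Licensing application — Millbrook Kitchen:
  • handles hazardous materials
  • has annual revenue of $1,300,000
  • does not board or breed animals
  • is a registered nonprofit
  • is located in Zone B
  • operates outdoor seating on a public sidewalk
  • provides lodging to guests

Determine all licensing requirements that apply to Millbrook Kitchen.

None

Art. I. is located in Zone B (not: is located in a residentially zoned district) → General Business Registration not required.
Art. II. operates outdoor seating on a public sidewalk; does not board or breed animals → Standard Registration not required.
Art. III. revenue $1,300,000 > $1,075,000; operates outdoor seating on a public sidewalk; is located in Zone B (not: is located in the designated historic district) → High-Revenue Permit not required.
Art. IV. is located in Zone B (not: is located in Zone C) → Zone C Certificate not required.
Art. V. is a registered nonprofit; is located in Zone B (not: is located in a residentially zoned district) → Nonprofit Certificate not required.
Art. VI. does not board or breed animals → Trade Authorization not required.
Art. VII. operates outdoor seating on a public sidewalk; is a registered nonprofit (not: is a franchise of a national chain) → Operating Authorization not required.
Art. VIII. is a registered nonprofit; is located in Zone B (not: is located in a residentially zoned district) → Operating Permit not required.
Art. IX. is located in Zone B (not: is located in Zone C) → Operating Certificate not required.
Art. X. is a registered nonprofit (not: is a worker-owned cooperative) → Municipal Certificate not required.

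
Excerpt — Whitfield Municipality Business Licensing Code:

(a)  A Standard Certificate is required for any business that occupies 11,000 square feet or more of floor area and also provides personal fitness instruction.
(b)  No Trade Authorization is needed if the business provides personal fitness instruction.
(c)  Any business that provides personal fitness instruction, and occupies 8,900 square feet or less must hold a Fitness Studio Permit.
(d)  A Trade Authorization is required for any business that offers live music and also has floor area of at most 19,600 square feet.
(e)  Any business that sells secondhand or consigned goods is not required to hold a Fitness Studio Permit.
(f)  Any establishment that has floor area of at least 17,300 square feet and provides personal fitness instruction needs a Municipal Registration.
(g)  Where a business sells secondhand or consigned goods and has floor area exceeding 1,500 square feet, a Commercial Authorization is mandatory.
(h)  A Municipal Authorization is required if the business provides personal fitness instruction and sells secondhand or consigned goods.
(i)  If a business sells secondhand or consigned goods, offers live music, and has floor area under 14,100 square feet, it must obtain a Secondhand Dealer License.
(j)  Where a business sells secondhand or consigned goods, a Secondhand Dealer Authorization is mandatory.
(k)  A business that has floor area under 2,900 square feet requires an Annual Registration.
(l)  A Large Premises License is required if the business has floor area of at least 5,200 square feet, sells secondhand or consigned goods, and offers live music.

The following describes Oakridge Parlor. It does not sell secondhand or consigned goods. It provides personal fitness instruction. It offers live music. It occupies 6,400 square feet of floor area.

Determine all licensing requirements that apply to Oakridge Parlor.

(a) floor area 6,400 square feet < 11,000 square feet; provides personal fitness instruction → Standard Certificate not required.
(b) provides personal fitness instruction → exempt from Trade Authorization.
(c) provides personal fitness instruction; floor area 6,400 square feet ≤ 8,900 square feet → Fitness Studio Permit required.
(d) offers live music; floor area 6,400 square feet ≤ 19,600 square feet → Trade Authorization required.
(e) does not sell secondhand or consigned goods → Fitness Studio Permit exemption does not apply.
(f) floor area 6,400 square feet < 17,300 square feet; provides personal fitness instruction → Municipal Registration not required.
(g) does not sell secondhand or consigned goods; floor area 6,400 square feet > 1,500 square feet → Commercial Authorization not required.
(h) provides personal fitness instruction; does not sell secondhand or consigned goods → Municipal Authorization not required.
(i) does not sell secondhand or consigned goods; offers live music; floor area 6,400 square feet < 14,100 square feet → Secondhand Dealer License not required.
(j) does not sell secondhand or consigned goods → Secondhand Dealer Authorization not required.
(k) floor area 6,400 square feet ≥ 2,900 square feet → Annual Registration not required.
(l) floor area 6,400 square feet ≥ 5,200 square feet; does not sell secondhand or consigned goods; offers live music → Large Premises License not required.

Fitness Studio Permit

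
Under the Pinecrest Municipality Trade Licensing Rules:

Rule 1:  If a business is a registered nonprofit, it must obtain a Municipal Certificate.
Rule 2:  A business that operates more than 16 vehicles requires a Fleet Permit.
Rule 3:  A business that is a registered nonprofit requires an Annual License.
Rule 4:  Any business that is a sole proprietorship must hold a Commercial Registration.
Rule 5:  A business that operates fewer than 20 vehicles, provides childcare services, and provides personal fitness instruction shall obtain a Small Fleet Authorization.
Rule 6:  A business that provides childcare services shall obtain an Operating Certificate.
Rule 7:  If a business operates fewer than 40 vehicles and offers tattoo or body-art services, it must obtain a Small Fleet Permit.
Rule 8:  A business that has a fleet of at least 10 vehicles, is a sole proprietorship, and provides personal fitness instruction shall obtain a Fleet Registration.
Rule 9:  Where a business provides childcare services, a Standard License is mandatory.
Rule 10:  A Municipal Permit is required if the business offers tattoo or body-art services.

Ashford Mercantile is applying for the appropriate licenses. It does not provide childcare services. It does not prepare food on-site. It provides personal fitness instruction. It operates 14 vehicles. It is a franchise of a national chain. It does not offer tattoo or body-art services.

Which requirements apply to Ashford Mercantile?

None

Rule 1: is a franchise of a national chain (not: is a registered nonprofit) → Municipal Certificate not required.
Rule 2: vehicles 14 ≤ 16 → Fleet Permit not required.
Rule 3: is a franchise of a national chain (not: is a registered nonprofit) → Annual License not required.
Rule 4: is a franchise of a national chain (not: is a sole proprietorship) → Commercial Registration not required.
Rule 5: vehicles 14 < 20; does not provide childcare services; provides personal fitness instruction → Small Fleet Authorization not required.
Rule 6: does not provide childcare services → Operating Certificate not required.
Rule 7: vehicles 14 < 40; does not offer tattoo or body-art services → Small Fleet Permit not required.
Rule 8: vehicles 14 ≥ 10; is a franchise of a national chain (not: is a sole proprietorship); provides personal fitness instruction → Fleet Registration not required.
Rule 9: does not provide childcare services → Standard License not required.
Rule 10: does not offer tattoo or body-art services → Municipal Permit not required.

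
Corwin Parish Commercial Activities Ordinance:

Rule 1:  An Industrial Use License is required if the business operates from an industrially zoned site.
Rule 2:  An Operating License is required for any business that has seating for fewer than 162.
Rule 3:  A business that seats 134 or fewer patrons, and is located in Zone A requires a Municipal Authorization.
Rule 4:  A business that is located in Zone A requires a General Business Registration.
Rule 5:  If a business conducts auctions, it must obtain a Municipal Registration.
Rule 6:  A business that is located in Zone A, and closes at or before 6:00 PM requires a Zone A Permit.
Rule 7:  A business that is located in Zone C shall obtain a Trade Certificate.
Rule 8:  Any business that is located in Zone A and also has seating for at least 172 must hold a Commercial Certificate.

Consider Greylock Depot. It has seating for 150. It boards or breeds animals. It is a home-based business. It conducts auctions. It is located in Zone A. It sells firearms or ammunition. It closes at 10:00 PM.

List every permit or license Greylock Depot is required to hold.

Rule 1: is a home-based business (not: operates from an industrially zoned site) → Industrial Use License not required.
Rule 2: seating 150 < 162 → Operating License required.
Rule 3: seating 150 > 134; is located in Zone A → Municipal Authorization not required.
Rule 4: is located in Zone A → General Business Registration required.
Rule 5: conducts auctions → Municipal Registration required.
Rule 6: is located in Zone A; closes 10:00 PM, after 6:00 PM → Zone A Permit not required.
Rule 7: is located in Zone A (not: is located in Zone C) → Trade Certificate not required.
Rule 8: is located in Zone A; seating 150 < 172 → Commercial Certificate not required.

General Business Registration, Municipal Registration, Operating License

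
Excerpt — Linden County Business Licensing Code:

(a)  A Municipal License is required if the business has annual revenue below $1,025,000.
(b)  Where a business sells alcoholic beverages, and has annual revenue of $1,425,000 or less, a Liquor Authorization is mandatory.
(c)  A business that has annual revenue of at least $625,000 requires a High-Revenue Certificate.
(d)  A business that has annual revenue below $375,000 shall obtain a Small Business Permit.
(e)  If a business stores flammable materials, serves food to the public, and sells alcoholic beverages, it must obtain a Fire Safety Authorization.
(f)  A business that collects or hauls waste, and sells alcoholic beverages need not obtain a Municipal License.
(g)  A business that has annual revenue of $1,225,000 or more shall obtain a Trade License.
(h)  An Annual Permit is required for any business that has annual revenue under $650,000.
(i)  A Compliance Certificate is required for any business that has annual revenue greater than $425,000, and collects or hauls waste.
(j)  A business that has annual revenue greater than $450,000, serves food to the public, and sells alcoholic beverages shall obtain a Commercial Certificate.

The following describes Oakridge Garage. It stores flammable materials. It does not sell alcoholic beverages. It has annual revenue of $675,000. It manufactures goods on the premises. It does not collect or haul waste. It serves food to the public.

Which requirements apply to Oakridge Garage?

High-Revenue Certificate, Municipal License

(a) revenue $675,000 < $1,025,000 → Municipal License required.
(b) does not sell alcoholic beverages; revenue $675,000 ≤ $1,425,000 → Liquor Authorization not required.
(c) revenue $675,000 ≥ $625,000 → High-Revenue Certificate required.
(d) revenue $675,000 ≥ $375,000 → Small Business Permit not required.
(e) stores flammable materials; serves food to the public; does not sell alcoholic beverages → Fire Safety Authorization not required.
(f) does not collect or haul waste; does not sell alcoholic beverages → Municipal License exemption does not apply.
(g) revenue $675,000 < $1,225,000 → Trade License not required.
(h) revenue $675,000 ≥ $650,000 → Annual Permit not required.
(i) revenue $675,000 > $425,000; does not collect or haul waste → Compliance Certificate not required.
(j) revenue $675,000 > $450,000; serves food to the public; does not sell alcoholic beverages → Commercial Certificate not required.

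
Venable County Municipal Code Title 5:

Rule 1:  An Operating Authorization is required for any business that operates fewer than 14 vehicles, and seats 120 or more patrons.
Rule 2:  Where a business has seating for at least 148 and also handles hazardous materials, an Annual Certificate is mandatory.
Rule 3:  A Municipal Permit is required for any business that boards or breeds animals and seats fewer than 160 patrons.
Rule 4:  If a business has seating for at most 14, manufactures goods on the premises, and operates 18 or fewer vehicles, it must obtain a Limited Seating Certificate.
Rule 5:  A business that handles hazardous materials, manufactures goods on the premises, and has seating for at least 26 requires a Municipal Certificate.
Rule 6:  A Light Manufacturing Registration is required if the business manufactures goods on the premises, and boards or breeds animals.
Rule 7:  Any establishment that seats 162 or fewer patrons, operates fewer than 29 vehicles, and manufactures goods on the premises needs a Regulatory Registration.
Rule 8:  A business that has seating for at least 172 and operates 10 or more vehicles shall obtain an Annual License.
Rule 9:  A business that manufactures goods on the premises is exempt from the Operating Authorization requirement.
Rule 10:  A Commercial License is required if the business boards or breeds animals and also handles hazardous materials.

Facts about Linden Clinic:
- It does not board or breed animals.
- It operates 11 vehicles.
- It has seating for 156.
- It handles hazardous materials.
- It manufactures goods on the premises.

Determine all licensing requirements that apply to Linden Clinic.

Rule 1: vehicles 11 < 14; seating 156 ≥ 120 → Operating Authorization required.
Rule 2: seating 156 ≥ 148; handles hazardous materials → Annual Certificate required.
Rule 3: does not board or breed animals; seating 156 < 160 → Municipal Permit not required.
Rule 4: seating 156 > 14; manufactures goods on the premises; vehicles 11 ≤ 18 → Limited Seating Certificate not required.
Rule 5: handles hazardous materials; manufactures goods on the premises; seating 156 ≥ 26 → Municipal Certificate required.
Rule 6: manufactures goods on the premises; does not board or breed animals → Light Manufacturing Registration not required.
Rule 7: seating 156 ≤ 162; vehicles 11 < 29; manufactures goods on the premises → Regulatory Registration required.
Rule 8: seating 156 < 172; vehicles 11 ≥ 10 → Annual License not required.
Rule 9: manufactures goods on the premises → exempt from Operating Authorization.
Rule 10: does not board or breed animals; handles hazardous materials → Commercial License not required.

Annual Certificate, Municipal Certificate, Regulatory Registration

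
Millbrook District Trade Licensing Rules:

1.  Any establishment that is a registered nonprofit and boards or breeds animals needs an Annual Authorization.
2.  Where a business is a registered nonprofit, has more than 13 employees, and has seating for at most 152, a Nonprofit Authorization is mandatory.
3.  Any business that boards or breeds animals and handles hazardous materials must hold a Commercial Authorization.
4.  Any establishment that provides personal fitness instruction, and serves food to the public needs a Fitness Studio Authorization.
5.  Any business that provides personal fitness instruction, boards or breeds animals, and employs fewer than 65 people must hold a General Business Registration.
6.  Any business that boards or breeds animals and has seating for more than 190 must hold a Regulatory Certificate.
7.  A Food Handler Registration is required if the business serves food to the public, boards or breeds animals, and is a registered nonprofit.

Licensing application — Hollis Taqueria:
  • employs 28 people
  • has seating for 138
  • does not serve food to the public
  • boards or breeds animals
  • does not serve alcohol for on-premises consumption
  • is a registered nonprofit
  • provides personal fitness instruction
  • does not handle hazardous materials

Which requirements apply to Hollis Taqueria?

1. is a registered nonprofit; boards or breeds animals → Annual Authorization required.
2. is a registered nonprofit; employees 28 > 13; seating 138 ≤ 152 → Nonprofit Authorization required.
3. boards or breeds animals; does not handle hazardous materials → Commercial Authorization not required.
4. provides personal fitness instruction; does not serve food to the public → Fitness Studio Authorization not required.
5. provides personal fitness instruction; boards or breeds animals; employees 28 < 65 → General Business Registration required.
6. boards or breeds animals; seating 138 ≤ 190 → Regulatory Certificate not required.
7. does not serve food to the public; boards or breeds animals; is a registered nonprofit → Food Handler Registration not required.

Annual Authorization, General Business Registration, Nonprofit Authorization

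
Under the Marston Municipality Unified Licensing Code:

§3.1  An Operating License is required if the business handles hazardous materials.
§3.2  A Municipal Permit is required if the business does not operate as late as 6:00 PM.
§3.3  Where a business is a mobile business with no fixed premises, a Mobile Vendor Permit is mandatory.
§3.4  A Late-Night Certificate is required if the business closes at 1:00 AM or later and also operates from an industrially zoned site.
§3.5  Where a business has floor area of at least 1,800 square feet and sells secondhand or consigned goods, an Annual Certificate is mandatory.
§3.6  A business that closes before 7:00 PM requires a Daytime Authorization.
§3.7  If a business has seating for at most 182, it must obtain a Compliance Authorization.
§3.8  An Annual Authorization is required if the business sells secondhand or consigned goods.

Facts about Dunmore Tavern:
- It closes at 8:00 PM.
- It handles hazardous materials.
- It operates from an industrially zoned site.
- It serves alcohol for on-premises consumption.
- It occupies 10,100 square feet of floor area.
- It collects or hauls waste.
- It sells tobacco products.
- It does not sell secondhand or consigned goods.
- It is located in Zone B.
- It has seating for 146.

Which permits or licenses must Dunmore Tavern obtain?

Compliance Authorization, Operating License

§3.1 handles hazardous materials → Operating License required.
§3.2 closes 8:00 PM, after 6:00 PM → Municipal Permit not required.
§3.3 operates from an industrially zoned site (not: is a mobile business with no fixed premises) → Mobile Vendor Permit not required.
§3.4 closes 8:00 PM, at/before 1:00 AM; operates from an industrially zoned site → Late-Night Certificate not required.
§3.5 floor area 10,100 square feet ≥ 1,800 square feet; does not sell secondhand or consigned goods → Annual Certificate not required.
§3.6 closes 8:00 PM, after 7:00 PM → Daytime Authorization not required.
§3.7 seating 146 ≤ 182 → Compliance Authorization required.
§3.8 does not sell secondhand or consigned goods → Annual Authorization not required.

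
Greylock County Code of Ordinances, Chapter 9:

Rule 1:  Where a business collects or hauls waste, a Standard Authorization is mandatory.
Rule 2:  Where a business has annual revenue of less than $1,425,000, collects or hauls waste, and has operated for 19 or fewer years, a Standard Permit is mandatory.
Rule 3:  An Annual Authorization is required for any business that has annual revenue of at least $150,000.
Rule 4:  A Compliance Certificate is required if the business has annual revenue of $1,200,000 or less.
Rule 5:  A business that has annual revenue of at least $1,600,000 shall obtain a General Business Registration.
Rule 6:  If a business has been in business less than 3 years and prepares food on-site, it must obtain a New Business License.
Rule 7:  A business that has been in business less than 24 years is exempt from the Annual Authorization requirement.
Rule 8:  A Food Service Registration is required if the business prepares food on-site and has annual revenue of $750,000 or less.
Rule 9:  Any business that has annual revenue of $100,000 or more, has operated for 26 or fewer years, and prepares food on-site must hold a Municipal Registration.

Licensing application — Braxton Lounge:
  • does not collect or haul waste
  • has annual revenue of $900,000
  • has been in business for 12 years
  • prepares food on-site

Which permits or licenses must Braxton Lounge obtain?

Compliance Certificate, Municipal Registration

Rule 1: does not collect or haul waste → Standard Authorization not required.
Rule 2: revenue $900,000 < $1,425,000; does not collect or haul waste; years in business 12 ≤ 19 → Standard Permit not required.
Rule 3: revenue $900,000 ≥ $150,000 → Annual Authorization required.
Rule 4: revenue $900,000 ≤ $1,200,000 → Compliance Certificate required.
Rule 5: revenue $900,000 < $1,600,000 → General Business Registration not required.
Rule 6: years in business 12 ≥ 3; prepares food on-site → New Business License not required.
Rule 7: years in business 12 < 24 → exempt from Annual Authorization.
Rule 8: prepares food on-site; revenue $900,000 > $750,000 → Food Service Registration not required.
Rule 9: revenue $900,000 ≥ $100,000; years in business 12 ≤ 26; prepares food on-site → Municipal Registration required.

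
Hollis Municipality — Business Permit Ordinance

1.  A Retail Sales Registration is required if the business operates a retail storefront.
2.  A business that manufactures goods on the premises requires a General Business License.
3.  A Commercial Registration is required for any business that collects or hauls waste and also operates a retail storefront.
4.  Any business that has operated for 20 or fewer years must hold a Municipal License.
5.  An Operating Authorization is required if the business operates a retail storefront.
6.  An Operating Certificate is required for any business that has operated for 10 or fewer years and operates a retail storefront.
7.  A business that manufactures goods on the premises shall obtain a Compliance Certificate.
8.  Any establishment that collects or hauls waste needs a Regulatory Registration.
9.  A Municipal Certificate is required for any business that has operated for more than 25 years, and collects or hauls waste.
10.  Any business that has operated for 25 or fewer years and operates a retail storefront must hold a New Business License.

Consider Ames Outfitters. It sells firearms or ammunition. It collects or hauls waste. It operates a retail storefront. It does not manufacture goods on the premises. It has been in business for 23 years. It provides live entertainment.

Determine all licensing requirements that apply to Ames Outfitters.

Commercial Registration, New Business License, Operating Authorization, Regulatory Registration, Retail Sales Registration

1. operates a retail storefront → Retail Sales Registration required.
2. does not manufacture goods on the premises → General Business License not required.
3. collects or hauls waste; operates a retail storefront → Commercial Registration required.
4. years in business 23 > 20 → Municipal License not required.
5. operates a retail storefront → Operating Authorization required.
6. years in business 23 > 10; operates a retail storefront → Operating Certificate not required.
7. does not manufacture goods on the premises → Compliance Certificate not required.
8. collects or hauls waste → Regulatory Registration required.
9. years in business 23 ≤ 25; collects or hauls waste → Municipal Certificate not required.
10. years in business 23 ≤ 25; operates a retail storefront → New Business License required.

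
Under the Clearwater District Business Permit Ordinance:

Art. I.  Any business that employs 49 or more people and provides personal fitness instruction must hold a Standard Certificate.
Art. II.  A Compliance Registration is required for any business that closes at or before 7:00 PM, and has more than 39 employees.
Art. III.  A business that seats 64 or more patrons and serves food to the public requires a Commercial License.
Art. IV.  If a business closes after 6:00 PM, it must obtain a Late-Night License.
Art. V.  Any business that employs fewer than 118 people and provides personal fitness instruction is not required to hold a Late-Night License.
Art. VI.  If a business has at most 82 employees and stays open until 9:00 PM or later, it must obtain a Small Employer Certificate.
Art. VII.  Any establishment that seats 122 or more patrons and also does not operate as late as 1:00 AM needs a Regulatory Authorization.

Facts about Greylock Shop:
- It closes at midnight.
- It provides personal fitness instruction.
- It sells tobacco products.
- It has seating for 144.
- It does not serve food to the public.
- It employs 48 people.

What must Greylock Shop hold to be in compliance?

Art. I. employees 48 < 49; provides personal fitness instruction → Standard Certificate not required.
Art. II. closes midnight, after 7:00 PM; employees 48 > 39 → Compliance Registration not required.
Art. III. seating 144 ≥ 64; does not serve food to the public → Commercial License not required.
Art. IV. closes midnight, after 6:00 PM → Late-Night License required.
Art. V. employees 48 < 118; provides personal fitness instruction → exempt from Late-Night License.
Art. VI. employees 48 ≤ 82; closes midnight, after 9:00 PM → Small Employer Certificate required.
Art. VII. seating 144 ≥ 122; closes midnight, at/before 1:00 AM → Regulatory Authorization required.

Regulatory Authorization, Small Employer Certificate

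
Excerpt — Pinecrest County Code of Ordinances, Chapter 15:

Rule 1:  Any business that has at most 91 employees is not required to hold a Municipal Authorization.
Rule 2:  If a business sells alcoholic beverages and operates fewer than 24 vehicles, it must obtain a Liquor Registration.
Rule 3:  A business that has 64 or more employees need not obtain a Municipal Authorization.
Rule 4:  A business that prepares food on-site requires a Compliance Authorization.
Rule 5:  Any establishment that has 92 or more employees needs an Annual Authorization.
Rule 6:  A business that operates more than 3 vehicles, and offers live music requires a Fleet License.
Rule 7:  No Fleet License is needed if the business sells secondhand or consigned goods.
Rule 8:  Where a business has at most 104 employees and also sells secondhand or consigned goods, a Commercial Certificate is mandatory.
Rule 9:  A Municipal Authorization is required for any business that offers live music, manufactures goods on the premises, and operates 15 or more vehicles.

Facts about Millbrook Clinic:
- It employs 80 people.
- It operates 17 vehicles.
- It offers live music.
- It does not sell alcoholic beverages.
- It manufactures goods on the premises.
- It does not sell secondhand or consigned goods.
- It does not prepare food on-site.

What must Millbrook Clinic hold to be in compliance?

Fleet License

Rule 1: employees 80 ≤ 91 → exempt from Municipal Authorization.
Rule 2: does not sell alcoholic beverages; vehicles 17 < 24 → Liquor Registration not required.
Rule 3: employees 80 ≥ 64 → exempt from Municipal Authorization.
Rule 4: does not prepare food on-site → Compliance Authorization not required.
Rule 5: employees 80 < 92 → Annual Authorization not required.
Rule 6: vehicles 17 > 3; offers live music → Fleet License required.
Rule 7: does not sell secondhand or consigned goods → Fleet License exemption does not apply.
Rule 8: employees 80 ≤ 104; does not sell secondhand or consigned goods → Commercial Certificate not required.
Rule 9: offers live music; manufactures goods on the premises; vehicles 17 ≥ 15 → Municipal Authorization required.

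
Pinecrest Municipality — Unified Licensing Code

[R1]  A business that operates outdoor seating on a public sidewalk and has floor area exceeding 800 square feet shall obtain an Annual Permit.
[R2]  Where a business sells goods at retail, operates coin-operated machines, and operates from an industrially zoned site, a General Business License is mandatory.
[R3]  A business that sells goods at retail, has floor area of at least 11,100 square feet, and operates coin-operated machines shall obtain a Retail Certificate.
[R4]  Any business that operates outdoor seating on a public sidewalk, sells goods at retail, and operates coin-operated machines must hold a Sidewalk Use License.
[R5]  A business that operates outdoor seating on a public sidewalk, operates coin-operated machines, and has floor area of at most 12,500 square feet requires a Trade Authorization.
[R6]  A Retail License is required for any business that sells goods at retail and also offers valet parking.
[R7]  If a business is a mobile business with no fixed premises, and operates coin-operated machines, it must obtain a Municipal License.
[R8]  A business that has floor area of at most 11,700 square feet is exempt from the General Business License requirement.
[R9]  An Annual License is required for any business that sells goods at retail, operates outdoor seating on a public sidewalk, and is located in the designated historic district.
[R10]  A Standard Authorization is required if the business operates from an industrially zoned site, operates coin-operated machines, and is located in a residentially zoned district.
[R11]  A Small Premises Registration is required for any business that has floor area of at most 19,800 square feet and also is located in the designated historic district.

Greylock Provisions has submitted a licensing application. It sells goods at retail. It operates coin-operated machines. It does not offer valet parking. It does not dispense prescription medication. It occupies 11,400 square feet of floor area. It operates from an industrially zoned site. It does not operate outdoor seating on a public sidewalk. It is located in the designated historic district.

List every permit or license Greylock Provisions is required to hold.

[R1] does not operate outdoor seating on a public sidewalk; floor area 11,400 square feet > 800 square feet → Annual Permit not required.
[R2] sells goods at retail; operates coin-operated machines; operates from an industrially zoned site → General Business License required.
[R3] sells goods at retail; floor area 11,400 square feet ≥ 11,100 square feet; operates coin-operated machines → Retail Certificate required.
[R4] does not operate outdoor seating on a public sidewalk; sells goods at retail; operates coin-operated machines → Sidewalk Use License not required.
[R5] does not operate outdoor seating on a public sidewalk; operates coin-operated machines; floor area 11,400 square feet ≤ 12,500 square feet → Trade Authorization not required.
[R6] sells goods at retail; does not offer valet parking → Retail License not required.
[R7] operates from an industrially zoned site (not: is a mobile business with no fixed premises); operates coin-operated machines → Municipal License not required.
[R8] floor area 11,400 square feet ≤ 11,700 square feet → exempt from General Business License.
[R9] sells goods at retail; does not operate outdoor seating on a public sidewalk; is located in the designated historic district → Annual License not required.
[R10] operates from an industrially zoned site; operates coin-operated machines; is located in the designated historic district (not: is located in a residentially zoned district) → Standard Authorization not required.
[R11] floor area 11,400 square feet ≤ 19,800 square feet; is located in the designated historic district → Small Premises Registration required.

Retail Certificate, Small Premises Registration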